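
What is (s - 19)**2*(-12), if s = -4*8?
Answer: -31212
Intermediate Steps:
s = -32
(s - 19)**2*(-12) = (-32 - 19)**2*(-12) = (-51)**2*(-12) = 2601*(-12) = -31212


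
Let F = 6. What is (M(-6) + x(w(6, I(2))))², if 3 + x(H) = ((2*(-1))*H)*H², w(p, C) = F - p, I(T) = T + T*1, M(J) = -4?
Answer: 49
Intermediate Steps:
I(T) = 2*T (I(T) = T + T = 2*T)
w(p, C) = 6 - p
x(H) = -3 - 2*H³ (x(H) = -3 + ((2*(-1))*H)*H² = -3 + (-2*H)*H² = -3 - 2*H³)
(M(-6) + x(w(6, I(2))))² = (-4 + (-3 - 2*(6 - 1*6)³))² = (-4 + (-3 - 2*(6 - 6)³))² = (-4 + (-3 - 2*0³))² = (-4 + (-3 - 2*0))² = (-4 + (-3 + 0))² = (-4 - 3)² = (-7)² = 49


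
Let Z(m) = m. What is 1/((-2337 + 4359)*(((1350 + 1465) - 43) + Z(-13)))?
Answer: 1/5578698 ≈ 1.7925e-7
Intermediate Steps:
1/((-2337 + 4359)*(((1350 + 1465) - 43) + Z(-13))) = 1/((-2337 + 4359)*(((1350 + 1465) - 43) - 13)) = 1/(2022*((2815 - 43) - 13)) = 1/(2022*(2772 - 13)) = 1/(2022*2759) = 1/5578698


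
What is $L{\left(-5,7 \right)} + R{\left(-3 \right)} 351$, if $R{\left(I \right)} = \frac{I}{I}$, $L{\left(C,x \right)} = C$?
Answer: $346$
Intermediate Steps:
$R{\left(I \right)} = 1$
$L{\left(-5,7 \right)} + R{\left(-3 \right)} 351 = -5 + 1 \cdot 351 = -5 + 351 = 346$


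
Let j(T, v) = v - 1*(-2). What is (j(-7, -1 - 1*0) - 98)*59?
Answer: -5723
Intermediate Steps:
j(T, v) = 2 + v (j(T, v) = v + 2 = 2 + v)
(j(-7, -1 - 1*0) - 98)*59 = ((2 + (-1 - 1*0)) - 98)*59 = ((2 + (-1 + 0)) - 98)*59 = ((2 - 1) - 98)*59 = (1 - 98)*59 = -97*59 = -5723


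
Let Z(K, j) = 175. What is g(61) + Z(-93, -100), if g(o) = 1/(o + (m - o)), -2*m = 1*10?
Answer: 874/5 ≈ 174.80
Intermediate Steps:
m = -5 (m = -10/2 = -½*10 = -5)
g(o) = -⅕ (g(o) = 1/(o + (-5 - o)) = 1/(-5) = -⅕)
g(61) + Z(-93, -100) = -⅕ + 175 = 874/5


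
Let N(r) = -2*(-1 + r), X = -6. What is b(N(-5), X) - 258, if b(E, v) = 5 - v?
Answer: -247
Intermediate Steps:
N(r) = 2 - 2*r
b(N(-5), X) - 258 = (5 - 1*(-6)) - 258 = (5 + 6) - 258 = 11 - 258 = -247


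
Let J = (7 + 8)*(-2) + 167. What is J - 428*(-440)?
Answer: 188457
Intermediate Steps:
J = 137 (J = 15*(-2) + 167 = -30 + 167 = 137)
J - 428*(-440) = 137 - 428*(-440) = 137 + 188320 = 188457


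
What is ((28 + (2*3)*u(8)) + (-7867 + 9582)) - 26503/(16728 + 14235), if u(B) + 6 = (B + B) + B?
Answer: 57286010/30963 ≈ 1850.1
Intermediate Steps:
u(B) = -6 + 3*B (u(B) = -6 + ((B + B) + B) = -6 + (2*B + B) = -6 + 3*B)
((28 + (2*3)*u(8)) + (-7867 + 9582)) - 26503/(16728 + 14235) = ((28 + (2*3)*(-6 + 3*8)) + (-7867 + 9582)) - 26503/(16728 + 14235) = ((28 + 6*(-6 + 24)) + 1715) - 26503/30963 = ((28 + 6*18) + 1715) - 26503*1/30963 = ((28 + 108) + 1715) - 26503/30963 = (136 + 1715) - 26503/30963 = 1851 - 26503/30963 = 57286010/30963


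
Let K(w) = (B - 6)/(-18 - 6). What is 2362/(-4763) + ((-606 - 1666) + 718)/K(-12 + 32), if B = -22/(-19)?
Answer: -843848354/109549 ≈ -7702.9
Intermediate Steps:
B = 22/19 (B = -22*(-1/19) = 22/19 ≈ 1.1579)
K(w) = 23/114 (K(w) = (22/19 - 6)/(-18 - 6) = -92/19/(-24) = -92/19*(-1/24) = 23/114)
2362/(-4763) + ((-606 - 1666) + 718)/K(-12 + 32) = 2362/(-4763) + ((-606 - 1666) + 718)/(23/114) = 2362*(-1/4763) + (-2272 + 718)*(114/23) = -2362/4763 - 1554*114/23 = -2362/4763 - 177156/23 = -843848354/109549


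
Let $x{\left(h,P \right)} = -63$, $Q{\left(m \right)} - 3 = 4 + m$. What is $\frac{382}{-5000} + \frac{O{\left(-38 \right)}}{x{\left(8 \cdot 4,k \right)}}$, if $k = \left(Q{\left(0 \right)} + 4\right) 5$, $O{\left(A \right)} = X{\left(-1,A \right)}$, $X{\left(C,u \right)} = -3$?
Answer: $- \frac{1511}{52500} \approx -0.028781$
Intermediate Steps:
$Q{\left(m \right)} = 7 + m$ ($Q{\left(m \right)} = 3 + \left(4 + m\right) = 7 + m$)
$O{\left(A \right)} = -3$
$k = 55$ ($k = \left(\left(7 + 0\right) + 4\right) 5 = \left(7 + 4\right) 5 = 11 \cdot 5 = 55$)
$\frac{382}{-5000} + \frac{O{\left(-38 \right)}}{x{\left(8 \cdot 4,k \right)}} = \frac{382}{-5000} - \frac{3}{-63} = 382 \left(- \frac{1}{5000}\right) - - \frac{1}{21} = - \frac{191}{2500} + \frac{1}{21} = - \frac{1511}{52500}$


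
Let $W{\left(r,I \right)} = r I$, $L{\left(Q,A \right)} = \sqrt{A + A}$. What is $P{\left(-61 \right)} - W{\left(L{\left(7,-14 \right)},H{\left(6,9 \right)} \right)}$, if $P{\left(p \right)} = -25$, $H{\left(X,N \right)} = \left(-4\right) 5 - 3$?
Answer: $-25 + 46 i \sqrt{7} \approx -25.0 + 121.7 i$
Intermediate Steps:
$H{\left(X,N \right)} = -23$ ($H{\left(X,N \right)} = -20 - 3 = -23$)
$L{\left(Q,A \right)} = \sqrt{2} \sqrt{A}$ ($L{\left(Q,A \right)} = \sqrt{2 A} = \sqrt{2} \sqrt{A}$)
$W{\left(r,I \right)} = I r$
$P{\left(-61 \right)} - W{\left(L{\left(7,-14 \right)},H{\left(6,9 \right)} \right)} = -25 - - 23 \sqrt{2} \sqrt{-14} = -25 - - 23 \sqrt{2} i \sqrt{14} = -25 - - 23 \cdot 2 i \sqrt{7} = -25 - - 46 i \sqrt{7} = -25 + 46 i \sqrt{7}$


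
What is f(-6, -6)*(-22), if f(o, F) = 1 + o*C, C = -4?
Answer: -550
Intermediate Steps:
f(o, F) = 1 - 4*o (f(o, F) = 1 + o*(-4) = 1 - 4*o)
f(-6, -6)*(-22) = (1 - 4*(-6))*(-22) = (1 + 24)*(-22) = 25*(-22) = -550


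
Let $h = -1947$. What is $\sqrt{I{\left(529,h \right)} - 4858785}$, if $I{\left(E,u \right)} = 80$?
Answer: $i \sqrt{4858705} \approx 2204.2 i$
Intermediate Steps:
$\sqrt{I{\left(529,h \right)} - 4858785} = \sqrt{80 - 4858785} = \sqrt{-4858705} = i \sqrt{4858705}$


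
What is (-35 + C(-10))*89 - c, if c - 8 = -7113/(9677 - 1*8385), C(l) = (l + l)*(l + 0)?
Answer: 18969797/1292 ≈ 14683.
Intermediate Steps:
C(l) = 2*l² (C(l) = (2*l)*l = 2*l²)
c = 3223/1292 (c = 8 - 7113/(9677 - 1*8385) = 8 - 7113/(9677 - 8385) = 8 - 7113/1292 = 3223/1292 ≈ 2.4946)
(-35 + C(-10))*89 - c = (-35 + 2*(-10)²)*89 - 1*3223/1292 = (-35 + 2*100)*89 - 3223/1292 = (-35 + 200)*89 - 3223/1292 = 165*89 - 3223/1292 = 14685 - 3223/1292 = 18969797/1292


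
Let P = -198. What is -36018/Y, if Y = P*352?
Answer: 2001/3872 ≈ 0.51679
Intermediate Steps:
Y = -69696 (Y = -198*352 = -69696)
-36018/Y = -36018/(-69696) = -36018*(-1/69696) = 2001/3872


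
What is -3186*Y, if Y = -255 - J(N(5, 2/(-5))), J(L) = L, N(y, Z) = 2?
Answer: 818802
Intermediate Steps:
Y = -257 (Y = -255 - 1*2 = -255 - 2 = -257)
-3186*Y = -3186*(-257) = 818802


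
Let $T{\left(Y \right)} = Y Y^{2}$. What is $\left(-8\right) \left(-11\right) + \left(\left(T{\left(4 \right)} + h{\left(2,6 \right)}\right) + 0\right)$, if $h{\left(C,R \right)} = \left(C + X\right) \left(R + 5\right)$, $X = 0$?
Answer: $174$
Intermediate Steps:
$h{\left(C,R \right)} = C \left(5 + R\right)$ ($h{\left(C,R \right)} = \left(C + 0\right) \left(R + 5\right) = C \left(5 + R\right)$)
$T{\left(Y \right)} = Y^{3}$
$\left(-8\right) \left(-11\right) + \left(\left(T{\left(4 \right)} + h{\left(2,6 \right)}\right) + 0\right) = \left(-8\right) \left(-11\right) + \left(\left(4^{3} + 2 \left(5 + 6\right)\right) + 0\right) = 88 + \left(\left(64 + 2 \cdot 11\right) + 0\right) = 88 + \left(\left(64 + 22\right) + 0\right) = 88 + \left(86 + 0\right) = 88 + 86 = 174$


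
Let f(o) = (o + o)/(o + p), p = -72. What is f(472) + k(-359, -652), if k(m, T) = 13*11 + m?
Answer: -5341/25 ≈ -213.64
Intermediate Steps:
f(o) = 2*o/(-72 + o) (f(o) = (o + o)/(o - 72) = (2*o)/(-72 + o) = 2*o/(-72 + o))
k(m, T) = 143 + m
f(472) + k(-359, -652) = 2*472/(-72 + 472) + (143 - 359) = 2*472/400 - 216 = 2*472*(1/400) - 216 = 59/25 - 216 = -5341/25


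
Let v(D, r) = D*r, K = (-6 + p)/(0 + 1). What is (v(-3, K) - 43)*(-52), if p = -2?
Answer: 988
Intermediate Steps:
K = -8 (K = (-6 - 2)/(0 + 1) = -8/1 = -8*1 = -8)
(v(-3, K) - 43)*(-52) = (-3*(-8) - 43)*(-52) = (24 - 43)*(-52) = -19*(-52) = 988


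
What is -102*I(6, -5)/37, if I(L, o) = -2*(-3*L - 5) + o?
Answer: -4182/37 ≈ -113.03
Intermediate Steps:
I(L, o) = 10 + o + 6*L (I(L, o) = -2*(-5 - 3*L) + o = (10 + 6*L) + o = 10 + o + 6*L)
-102*I(6, -5)/37 = -102*(10 - 5 + 6*6)/37 = -102*(10 - 5 + 36)/37 = -4182/37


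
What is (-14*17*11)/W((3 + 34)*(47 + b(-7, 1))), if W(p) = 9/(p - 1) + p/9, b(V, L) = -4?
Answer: -12487860/843257 ≈ -14.809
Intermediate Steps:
W(p) = 9/(-1 + p) + p/9 (W(p) = 9/(-1 + p) + p*(1/9) = 9/(-1 + p) + p/9)
(-14*17*11)/W((3 + 34)*(47 + b(-7, 1))) = (-14*17*11)/(((81 + ((3 + 34)*(47 - 4))**2 - (3 + 34)*(47 - 4))/(9*(-1 + (3 + 34)*(47 - 4))))) = (-238*11)/(((81 + (37*43)**2 - 37*43)/(9*(-1 + 37*43)))) = -2618*9*(-1 + 1591)/(81 + 1591**2 - 1*1591) = -2618*14310/(81 + 2531281 - 1591) = -2618/((1/9)*(1/1590)*2529771) = -2618/843257/4770 = -2618*4770/843257 = -12487860/843257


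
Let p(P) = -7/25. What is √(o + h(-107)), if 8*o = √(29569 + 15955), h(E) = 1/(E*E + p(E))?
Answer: √(795050 + 2275576209*√11381)/95406 ≈ 5.1644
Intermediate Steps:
p(P) = -7/25 (p(P) = -7*1/25 = -7/25)
h(E) = 1/(-7/25 + E²) (h(E) = 1/(E*E - 7/25) = 1/(E² - 7/25) = 1/(-7/25 + E²))
o = √11381/4 (o = √(29569 + 15955)/8 = √45524/8 = (2*√11381)/8 = √11381/4 ≈ 26.670)
√(o + h(-107)) = √(√11381/4 + 25/(-7 + 25*(-107)²)) = √(√11381/4 + 25/(-7 + 25*11449)) = √(√11381/4 + 25/(-7 + 286225)) = √(√11381/4 + 25/286218) = √(25/286218 + √11381/4)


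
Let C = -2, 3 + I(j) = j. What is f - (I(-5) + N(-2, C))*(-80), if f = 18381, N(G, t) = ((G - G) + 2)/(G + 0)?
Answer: 17661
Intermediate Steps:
I(j) = -3 + j
N(G, t) = 2/G (N(G, t) = (0 + 2)/G = 2/G)
f - (I(-5) + N(-2, C))*(-80) = 18381 - ((-3 - 5) + 2/(-2))*(-80) = 18381 - (-8 + 2*(-½))*(-80) = 18381 - (-8 - 1)*(-80) = 18381 - (-9)*(-80) = 18381 - 1*720 = 18381 - 720 = 17661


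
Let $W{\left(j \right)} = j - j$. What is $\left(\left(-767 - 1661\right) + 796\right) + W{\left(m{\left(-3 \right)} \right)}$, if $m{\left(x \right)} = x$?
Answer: $-1632$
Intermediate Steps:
$W{\left(j \right)} = 0$
$\left(\left(-767 - 1661\right) + 796\right) + W{\left(m{\left(-3 \right)} \right)} = \left(\left(-767 - 1661\right) + 796\right) + 0 = \left(-2428 + 796\right) + 0 = -1632 + 0 = -1632$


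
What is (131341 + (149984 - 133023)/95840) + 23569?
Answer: 14846591361/95840 ≈ 1.5491e+5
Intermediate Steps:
(131341 + (149984 - 133023)/95840) + 23569 = (131341 + 16961*(1/95840)) + 23569 = (131341 + 16961/95840) + 23569 = 12587738401/95840 + 23569 = 14846591361/95840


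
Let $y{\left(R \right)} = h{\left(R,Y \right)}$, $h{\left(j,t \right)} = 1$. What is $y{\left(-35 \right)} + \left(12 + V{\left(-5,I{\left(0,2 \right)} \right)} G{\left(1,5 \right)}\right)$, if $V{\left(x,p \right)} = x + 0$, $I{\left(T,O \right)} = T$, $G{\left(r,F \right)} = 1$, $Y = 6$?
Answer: $8$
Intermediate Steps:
$V{\left(x,p \right)} = x$
$y{\left(R \right)} = 1$
$y{\left(-35 \right)} + \left(12 + V{\left(-5,I{\left(0,2 \right)} \right)} G{\left(1,5 \right)}\right) = 1 + \left(12 - 5\right) = 1 + 7 = 8$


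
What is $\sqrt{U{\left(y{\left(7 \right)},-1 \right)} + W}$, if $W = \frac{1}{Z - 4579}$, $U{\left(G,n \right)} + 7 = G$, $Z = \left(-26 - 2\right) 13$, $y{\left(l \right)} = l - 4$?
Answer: $\frac{39 i \sqrt{64259}}{4943} \approx 2.0 i$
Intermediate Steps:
$y{\left(l \right)} = -4 + l$
$Z = -364$ ($Z = \left(-28\right) 13 = -364$)
$U{\left(G,n \right)} = -7 + G$
$W = - \frac{1}{4943}$ ($W = \frac{1}{-364 - 4579} = \frac{1}{-4943} = - \frac{1}{4943} \approx -0.00020231$)
$\sqrt{U{\left(y{\left(7 \right)},-1 \right)} + W} = \sqrt{\left(-7 + \left(-4 + 7\right)\right) - \frac{1}{4943}} = \sqrt{\left(-7 + 3\right) - \frac{1}{4943}} = \sqrt{-4 - \frac{1}{4943}} = \sqrt{- \frac{19773}{4943}} = \frac{39 i \sqrt{64259}}{4943}$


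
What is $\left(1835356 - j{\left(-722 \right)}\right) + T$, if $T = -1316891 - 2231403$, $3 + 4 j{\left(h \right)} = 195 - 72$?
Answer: $-1712968$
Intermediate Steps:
$j{\left(h \right)} = 30$ ($j{\left(h \right)} = - \frac{3}{4} + \frac{195 - 72}{4} = - \frac{3}{4} + \frac{1}{4} \cdot 123 = - \frac{3}{4} + \frac{123}{4} = 30$)
$T = -3548294$ ($T = -1316891 - 2231403 = -3548294$)
$\left(1835356 - j{\left(-722 \right)}\right) + T = \left(1835356 - 30\right) - 3548294 = 1835326 - 3548294 = -1712968$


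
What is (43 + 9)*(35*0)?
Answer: 0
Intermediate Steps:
(43 + 9)*(35*0) = 52*0 = 0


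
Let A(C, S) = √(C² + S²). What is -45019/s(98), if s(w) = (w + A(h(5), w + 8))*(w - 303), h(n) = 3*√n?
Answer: -339374/26445 + 3463*√11281/26445 ≈ 1.0754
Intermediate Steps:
s(w) = (-303 + w)*(w + √(45 + (8 + w)²)) (s(w) = (w + √((3*√5)² + (w + 8)²))*(w - 303) = (w + √(45 + (8 + w)²))*(-303 + w) = (-303 + w)*(w + √(45 + (8 + w)²)))
-45019/s(98) = -45019/(98² - 303*98 - 303*√(45 + (8 + 98)²) + 98*√(45 + (8 + 98)²)) = -45019/(9604 - 29694 - 303*√(45 + 106²) + 98*√(45 + 106²)) = -45019/(9604 - 29694 - 303*√(45 + 11236) + 98*√(45 + 11236)) = -45019/(9604 - 29694 - 303*√11281 + 98*√11281) = -45019/(-20090 - 205*√11281)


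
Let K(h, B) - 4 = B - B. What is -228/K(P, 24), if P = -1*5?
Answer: -57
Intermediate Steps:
P = -5
K(h, B) = 4 (K(h, B) = 4 + (B - B) = 4 + 0 = 4)
-228/K(P, 24) = -228/4 = -228*1/4 = -57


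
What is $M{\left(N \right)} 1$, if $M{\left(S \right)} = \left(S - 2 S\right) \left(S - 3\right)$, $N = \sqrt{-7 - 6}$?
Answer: $13 + 3 i \sqrt{13} \approx 13.0 + 10.817 i$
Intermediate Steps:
$N = i \sqrt{13}$ ($N = \sqrt{-13} = i \sqrt{13} \approx 3.6056 i$)
$M{\left(S \right)} = - S \left(-3 + S\right)$
$M{\left(N \right)} 1 = i \sqrt{13} \left(3 - i \sqrt{13}\right) 1 = i \sqrt{13} \left(3 - i \sqrt{13}\right)$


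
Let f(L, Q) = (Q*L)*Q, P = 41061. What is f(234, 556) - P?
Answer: 72296763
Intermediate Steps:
f(L, Q) = L*Q² (f(L, Q) = (L*Q)*Q = L*Q²)
f(234, 556) - P = 234*556² - 1*41061 = 234*309136 - 41061 = 72337824 - 41061 = 72296763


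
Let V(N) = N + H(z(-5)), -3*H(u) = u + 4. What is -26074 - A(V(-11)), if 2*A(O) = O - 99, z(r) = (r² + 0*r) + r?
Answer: -26015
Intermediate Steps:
z(r) = r + r² (z(r) = (r² + 0) + r = r² + r = r + r²)
H(u) = -4/3 - u/3 (H(u) = -(u + 4)/3 = -(4 + u)/3 = -4/3 - u/3)
V(N) = -8 + N (V(N) = N + (-4/3 - (-5)*(1 - 5)/3) = N + (-4/3 - (-5)*(-4)/3) = N + (-4/3 - ⅓*20) = N + (-4/3 - 20/3) = N - 8 = -8 + N)
A(O) = -99/2 + O/2 (A(O) = (O - 99)/2 = (-99 + O)/2 = -99/2 + O/2)
-26074 - A(V(-11)) = -26074 - (-99/2 + (-8 - 11)/2) = -26074 - (-99/2 + (½)*(-19)) = -26074 - (-99/2 - 19/2) = -26074 - 1*(-59) = -26074 + 59 = -26015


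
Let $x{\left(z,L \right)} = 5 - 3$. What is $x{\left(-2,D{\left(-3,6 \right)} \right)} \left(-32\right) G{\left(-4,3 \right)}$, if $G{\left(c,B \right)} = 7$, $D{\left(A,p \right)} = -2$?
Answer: $-448$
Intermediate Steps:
$x{\left(z,L \right)} = 2$ ($x{\left(z,L \right)} = 5 - 3 = 2$)
$x{\left(-2,D{\left(-3,6 \right)} \right)} \left(-32\right) G{\left(-4,3 \right)} = 2 \left(-32\right) 7 = \left(-64\right) 7 = -448$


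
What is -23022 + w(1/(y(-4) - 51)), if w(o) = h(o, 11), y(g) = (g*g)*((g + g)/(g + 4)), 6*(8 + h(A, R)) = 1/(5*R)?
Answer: -7599899/330 ≈ -23030.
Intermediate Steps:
h(A, R) = -8 + 1/(30*R) (h(A, R) = -8 + 1/(6*((5*R))) = -8 + (1/(5*R))/6 = -8 + 1/(30*R))
y(g) = 2*g³/(4 + g) (y(g) = g²*((2*g)/(4 + g)) = g²*(2*g/(4 + g)) = 2*g³/(4 + g))
w(o) = -2639/330 (w(o) = -8 + (1/30)/11 = -8 + (1/30)*(1/11) = -8 + 1/330 = -2639/330)
-23022 + w(1/(y(-4) - 51)) = -23022 - 2639/330 = -7599899/330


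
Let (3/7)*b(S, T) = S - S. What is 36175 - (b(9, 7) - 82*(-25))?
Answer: 34125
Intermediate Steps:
b(S, T) = 0 (b(S, T) = 7*(S - S)/3 = (7/3)*0 = 0)
36175 - (b(9, 7) - 82*(-25)) = 36175 - (0 - 82*(-25)) = 36175 - (0 + 2050) = 36175 - 1*2050 = 36175 - 2050 = 34125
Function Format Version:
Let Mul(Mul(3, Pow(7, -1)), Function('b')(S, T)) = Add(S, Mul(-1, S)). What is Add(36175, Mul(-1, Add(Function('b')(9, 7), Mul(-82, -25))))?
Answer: 34125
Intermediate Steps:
Function('b')(S, T) = 0 (Function('b')(S, T) = Mul(Rational(7, 3), Add(S, Mul(-1, S))) = Mul(Rational(7, 3), 0) = 0)
Add(36175, Mul(-1, Add(Function('b')(9, 7), Mul(-82, -25)))) = Add(36175, Mul(-1, Add(0, Mul(-82, -25)))) = Add(36175, Mul(-1, Add(0, 2050))) = Add(36175, Mul(-1, 2050)) = Add(36175, -2050) = 34125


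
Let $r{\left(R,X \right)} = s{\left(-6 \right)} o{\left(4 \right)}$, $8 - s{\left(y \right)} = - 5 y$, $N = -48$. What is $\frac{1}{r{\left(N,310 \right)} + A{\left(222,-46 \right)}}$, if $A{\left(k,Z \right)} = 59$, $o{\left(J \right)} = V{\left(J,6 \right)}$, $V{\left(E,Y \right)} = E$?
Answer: $- \frac{1}{29} \approx -0.034483$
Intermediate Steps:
$s{\left(y \right)} = 8 + 5 y$ ($s{\left(y \right)} = 8 - - 5 y = 8 + 5 y$)
$o{\left(J \right)} = J$
$r{\left(R,X \right)} = -88$ ($r{\left(R,X \right)} = \left(8 + 5 \left(-6\right)\right) 4 = \left(8 - 30\right) 4 = \left(-22\right) 4 = -88$)
$\frac{1}{r{\left(N,310 \right)} + A{\left(222,-46 \right)}} = \frac{1}{-88 + 59} = \frac{1}{-29} = - \frac{1}{29}$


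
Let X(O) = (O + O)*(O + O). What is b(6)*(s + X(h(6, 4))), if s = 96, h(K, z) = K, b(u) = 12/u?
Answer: 480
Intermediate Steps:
X(O) = 4*O² (X(O) = (2*O)*(2*O) = 4*O²)
b(6)*(s + X(h(6, 4))) = (12/6)*(96 + 4*6²) = (12*(⅙))*(96 + 4*36) = 2*(96 + 144) = 2*240 = 480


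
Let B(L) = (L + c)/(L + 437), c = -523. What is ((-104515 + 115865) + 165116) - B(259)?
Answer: 5117525/29 ≈ 1.7647e+5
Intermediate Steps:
B(L) = (-523 + L)/(437 + L) (B(L) = (L - 523)/(L + 437) = (-523 + L)/(437 + L))
((-104515 + 115865) + 165116) - B(259) = ((-104515 + 115865) + 165116) - (-523 + 259)/(437 + 259) = (11350 + 165116) - (-264)/696 = 176466 - (-264)/696 = 176466 - 1*(-11/29) = 176466 + 11/29 = 5117525/29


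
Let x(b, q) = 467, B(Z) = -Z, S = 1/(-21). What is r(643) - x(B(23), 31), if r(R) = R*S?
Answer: -10450/21 ≈ -497.62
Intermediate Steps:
S = -1/21 ≈ -0.047619
r(R) = -R/21 (r(R) = R*(-1/21) = -R/21)
r(643) - x(B(23), 31) = -1/21*643 - 1*467 = -643/21 - 467 = -10450/21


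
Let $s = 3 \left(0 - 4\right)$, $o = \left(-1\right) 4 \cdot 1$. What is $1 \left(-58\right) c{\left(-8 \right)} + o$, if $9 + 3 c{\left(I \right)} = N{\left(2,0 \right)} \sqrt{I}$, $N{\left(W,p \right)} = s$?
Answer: $170 + 464 i \sqrt{2} \approx 170.0 + 656.2 i$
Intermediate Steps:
$o = -4$ ($o = \left(-4\right) 1 = -4$)
$s = -12$ ($s = 3 \left(-4\right) = -12$)
$N{\left(W,p \right)} = -12$
$c{\left(I \right)} = -3 - 4 \sqrt{I}$ ($c{\left(I \right)} = -3 + \frac{\left(-12\right) \sqrt{I}}{3} = -3 - 4 \sqrt{I}$)
$1 \left(-58\right) c{\left(-8 \right)} + o = 1 \left(-58\right) \left(-3 - 4 \sqrt{-8}\right) - 4 = - 58 \left(-3 - 4 \cdot 2 i \sqrt{2}\right) - 4 = - 58 \left(-3 - 8 i \sqrt{2}\right) - 4 = \left(174 + 464 i \sqrt{2}\right) - 4 = 170 + 464 i \sqrt{2}$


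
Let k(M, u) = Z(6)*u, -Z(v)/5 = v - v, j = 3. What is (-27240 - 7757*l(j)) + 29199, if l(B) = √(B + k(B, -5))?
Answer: 1959 - 7757*√3 ≈ -11477.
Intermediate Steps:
Z(v) = 0 (Z(v) = -5*(v - v) = -5*0 = 0)
k(M, u) = 0 (k(M, u) = 0*u = 0)
l(B) = √B (l(B) = √(B + 0) = √B)
(-27240 - 7757*l(j)) + 29199 = (-27240 - 7757*√3) + 29199 = 1959 - 7757*√3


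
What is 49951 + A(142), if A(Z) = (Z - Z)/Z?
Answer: 49951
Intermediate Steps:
A(Z) = 0 (A(Z) = 0/Z = 0)
49951 + A(142) = 49951 + 0 = 49951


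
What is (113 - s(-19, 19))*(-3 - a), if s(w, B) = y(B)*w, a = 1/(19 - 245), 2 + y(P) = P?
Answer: -147586/113 ≈ -1306.1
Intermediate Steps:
y(P) = -2 + P
a = -1/226 (a = 1/(-226) = -1/226 ≈ -0.0044248)
s(w, B) = w*(-2 + B) (s(w, B) = (-2 + B)*w = w*(-2 + B))
(113 - s(-19, 19))*(-3 - a) = (113 - (-19)*(-2 + 19))*(-3 - 1*(-1/226)) = (113 - (-19)*17)*(-3 + 1/226) = (113 - 1*(-323))*(-677/226) = (113 + 323)*(-677/226) = 436*(-677/226) = -147586/113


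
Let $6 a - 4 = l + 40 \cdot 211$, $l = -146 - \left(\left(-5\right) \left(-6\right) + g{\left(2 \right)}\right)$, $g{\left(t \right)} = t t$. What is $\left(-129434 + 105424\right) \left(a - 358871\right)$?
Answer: $\frac{25750268810}{3} \approx 8.5834 \cdot 10^{9}$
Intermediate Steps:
$g{\left(t \right)} = t^{2}$
$l = -180$ ($l = -146 - \left(\left(-5\right) \left(-6\right) + 2^{2}\right) = -146 - \left(30 + 4\right) = -146 - 34 = -180$)
$a = \frac{4132}{3}$ ($a = \frac{2}{3} + \frac{-180 + 40 \cdot 211}{6} = \frac{2}{3} + \frac{-180 + 8440}{6} = \frac{2}{3} + \frac{1}{6} \cdot 8260 = \frac{2}{3} + \frac{4130}{3} = \frac{4132}{3} \approx 1377.3$)
$\left(-129434 + 105424\right) \left(a - 358871\right) = \left(-129434 + 105424\right) \left(\frac{4132}{3} - 358871\right) = \left(-24010\right) \left(- \frac{1072481}{3}\right) = \frac{25750268810}{3}$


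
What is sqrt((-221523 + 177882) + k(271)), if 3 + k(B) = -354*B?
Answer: I*sqrt(139578) ≈ 373.6*I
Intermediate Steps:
k(B) = -3 - 354*B
sqrt((-221523 + 177882) + k(271)) = sqrt((-221523 + 177882) + (-3 - 354*271)) = sqrt(-43641 + (-3 - 95934)) = sqrt(-43641 - 95937) = sqrt(-139578) = I*sqrt(139578)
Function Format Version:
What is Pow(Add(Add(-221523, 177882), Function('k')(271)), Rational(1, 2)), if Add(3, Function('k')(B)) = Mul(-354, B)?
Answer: Mul(I, Pow(139578, Rational(1, 2))) ≈ Mul(373.60, I)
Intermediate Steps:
Function('k')(B) = Add(-3, Mul(-354, B))
Pow(Add(Add(-221523, 177882), Function('k')(271)), Rational(1, 2)) = Pow(Add(Add(-221523, 177882), Add(-3, Mul(-354, 271))), Rational(1, 2)) = Pow(Add(-43641, Add(-3, -95934)), Rational(1, 2)) = Pow(Add(-43641, -95937), Rational(1, 2)) = Pow(-139578, Rational(1, 2)) = Mul(I, Pow(139578, Rational(1, 2)))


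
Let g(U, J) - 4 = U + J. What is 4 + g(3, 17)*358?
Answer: 8596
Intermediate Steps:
g(U, J) = 4 + J + U (g(U, J) = 4 + (U + J) = 4 + (J + U) = 4 + J + U)
4 + g(3, 17)*358 = 4 + (4 + 17 + 3)*358 = 4 + 24*358 = 4 + 8592 = 8596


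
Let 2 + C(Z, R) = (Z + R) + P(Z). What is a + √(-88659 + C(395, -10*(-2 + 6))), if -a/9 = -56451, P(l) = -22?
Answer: 508059 + 2*I*√22082 ≈ 5.0806e+5 + 297.2*I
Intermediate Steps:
a = 508059 (a = -9*(-56451) = 508059)
C(Z, R) = -24 + R + Z (C(Z, R) = -2 + ((Z + R) - 22) = -2 + ((R + Z) - 22) = -2 + (-22 + R + Z) = -24 + R + Z)
a + √(-88659 + C(395, -10*(-2 + 6))) = 508059 + √(-88659 + (-24 - 10*(-2 + 6) + 395)) = 508059 + √(-88659 + (-24 - 10*4 + 395)) = 508059 + √(-88659 + (-24 - 40 + 395)) = 508059 + √(-88659 + 331) = 508059 + √(-88328) = 508059 + 2*I*√22082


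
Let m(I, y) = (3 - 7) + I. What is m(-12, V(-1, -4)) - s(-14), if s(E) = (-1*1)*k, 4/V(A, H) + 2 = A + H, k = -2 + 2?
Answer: -16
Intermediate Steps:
k = 0
V(A, H) = 4/(-2 + A + H) (V(A, H) = 4/(-2 + (A + H)) = 4/(-2 + A + H))
m(I, y) = -4 + I
s(E) = 0 (s(E) = -1*1*0 = -1*0 = 0)
m(-12, V(-1, -4)) - s(-14) = (-4 - 12) - 1*0 = -16 + 0 = -16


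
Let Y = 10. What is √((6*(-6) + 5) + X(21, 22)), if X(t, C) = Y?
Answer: I*√21 ≈ 4.5826*I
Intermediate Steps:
X(t, C) = 10
√((6*(-6) + 5) + X(21, 22)) = √((6*(-6) + 5) + 10) = √((-36 + 5) + 10) = √(-31 + 10) = √(-21) = I*√21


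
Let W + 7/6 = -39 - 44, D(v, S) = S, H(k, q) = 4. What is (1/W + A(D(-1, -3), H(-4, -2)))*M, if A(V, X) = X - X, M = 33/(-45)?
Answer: 22/2525 ≈ 0.0087129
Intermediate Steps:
M = -11/15 (M = 33*(-1/45) = -11/15 ≈ -0.73333)
W = -505/6 (W = -7/6 + (-39 - 44) = -7/6 - 83 = -505/6 ≈ -84.167)
A(V, X) = 0
(1/W + A(D(-1, -3), H(-4, -2)))*M = (1/(-505/6) + 0)*(-11/15) = (-6/505 + 0)*(-11/15) = -6/505*(-11/15) = 22/2525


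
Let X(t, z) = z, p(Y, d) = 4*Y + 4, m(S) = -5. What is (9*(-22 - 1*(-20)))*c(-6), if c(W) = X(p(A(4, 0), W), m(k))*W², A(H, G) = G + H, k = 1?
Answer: 3240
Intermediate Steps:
p(Y, d) = 4 + 4*Y
c(W) = -5*W²
(9*(-22 - 1*(-20)))*c(-6) = (9*(-22 - 1*(-20)))*(-5*(-6)²) = (9*(-22 + 20))*(-5*36) = (9*(-2))*(-180) = -18*(-180) = 3240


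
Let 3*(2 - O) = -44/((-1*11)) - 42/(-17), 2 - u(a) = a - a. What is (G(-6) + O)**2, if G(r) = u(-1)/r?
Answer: 625/2601 ≈ 0.24029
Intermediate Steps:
u(a) = 2 (u(a) = 2 - (a - a) = 2 - 1*0 = 2 + 0 = 2)
G(r) = 2/r
O = -8/51 (O = 2 - (-44/((-1*11)) - 42/(-17))/3 = 2 - (-44/(-11) - 42*(-1/17))/3 = 2 - (-44*(-1/11) + 42/17)/3 = 2 - (4 + 42/17)/3 = 2 - 1/3*110/17 = 2 - 110/51 = -8/51 ≈ -0.15686)
(G(-6) + O)**2 = (2/(-6) - 8/51)**2 = (2*(-1/6) - 8/51)**2 = (-1/3 - 8/51)**2 = (-25/51)**2 = 625/2601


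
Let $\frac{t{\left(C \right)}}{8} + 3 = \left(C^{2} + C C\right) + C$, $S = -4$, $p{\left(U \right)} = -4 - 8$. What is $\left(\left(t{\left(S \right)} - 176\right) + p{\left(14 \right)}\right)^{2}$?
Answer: $144$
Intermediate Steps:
$p{\left(U \right)} = -12$ ($p{\left(U \right)} = -4 - 8 = -12$)
$t{\left(C \right)} = -24 + 8 C + 16 C^{2}$ ($t{\left(C \right)} = -24 + 8 \left(\left(C^{2} + C C\right) + C\right) = -24 + 8 \left(\left(C^{2} + C^{2}\right) + C\right) = -24 + 8 \left(2 C^{2} + C\right) = -24 + 8 \left(C + 2 C^{2}\right) = -24 + \left(8 C + 16 C^{2}\right) = -24 + 8 C + 16 C^{2}$)
$\left(\left(t{\left(S \right)} - 176\right) + p{\left(14 \right)}\right)^{2} = \left(\left(\left(-24 + 8 \left(-4\right) + 16 \left(-4\right)^{2}\right) - 176\right) - 12\right)^{2} = \left(\left(\left(-24 - 32 + 16 \cdot 16\right) - 176\right) - 12\right)^{2} = \left(\left(\left(-24 - 32 + 256\right) - 176\right) - 12\right)^{2} = \left(\left(200 - 176\right) - 12\right)^{2} = \left(24 - 12\right)^{2} = 12^{2} = 144$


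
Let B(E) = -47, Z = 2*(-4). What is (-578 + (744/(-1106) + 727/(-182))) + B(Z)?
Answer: -9053355/14378 ≈ -629.67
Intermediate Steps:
Z = -8
(-578 + (744/(-1106) + 727/(-182))) + B(Z) = (-578 + (744/(-1106) + 727/(-182))) - 47 = (-578 + (744*(-1/1106) + 727*(-1/182))) - 47 = (-578 + (-372/553 - 727/182)) - 47 = (-578 - 67105/14378) - 47 = -8377589/14378 - 47 = -9053355/14378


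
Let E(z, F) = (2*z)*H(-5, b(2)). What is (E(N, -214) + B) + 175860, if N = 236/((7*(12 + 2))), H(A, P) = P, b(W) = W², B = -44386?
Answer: 6443170/49 ≈ 1.3149e+5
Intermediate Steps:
N = 118/49 (N = 236/((7*14)) = 236/98 = 236*(1/98) = 118/49 ≈ 2.4082)
E(z, F) = 8*z (E(z, F) = (2*z)*2² = (2*z)*4 = 8*z)
(E(N, -214) + B) + 175860 = (8*(118/49) - 44386) + 175860 = (944/49 - 44386) + 175860 = -2173970/49 + 175860 = 6443170/49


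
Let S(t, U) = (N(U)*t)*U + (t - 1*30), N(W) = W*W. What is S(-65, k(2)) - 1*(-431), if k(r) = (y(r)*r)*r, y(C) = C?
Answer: -32944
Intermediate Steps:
N(W) = W²
k(r) = r³ (k(r) = (r*r)*r = r²*r = r³)
S(t, U) = -30 + t + t*U³ (S(t, U) = (U²*t)*U + (t - 1*30) = (t*U²)*U + (t - 30) = t*U³ + (-30 + t) = -30 + t + t*U³)
S(-65, k(2)) - 1*(-431) = (-30 - 65 - 65*(2³)³) - 1*(-431) = (-30 - 65 - 65*8³) + 431 = (-30 - 65 - 65*512) + 431 = (-30 - 65 - 33280) + 431 = -33375 + 431 = -32944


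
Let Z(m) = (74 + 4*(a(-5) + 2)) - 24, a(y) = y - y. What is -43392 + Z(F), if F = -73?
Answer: -43334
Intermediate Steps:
a(y) = 0
Z(m) = 58 (Z(m) = (74 + 4*(0 + 2)) - 24 = (74 + 4*2) - 24 = (74 + 8) - 24 = 82 - 24 = 58)
-43392 + Z(F) = -43392 + 58 = -43334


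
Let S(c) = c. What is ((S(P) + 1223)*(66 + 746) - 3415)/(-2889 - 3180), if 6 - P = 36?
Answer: -321767/2023 ≈ -159.05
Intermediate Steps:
P = -30 (P = 6 - 1*36 = 6 - 36 = -30)
((S(P) + 1223)*(66 + 746) - 3415)/(-2889 - 3180) = ((-30 + 1223)*(66 + 746) - 3415)/(-2889 - 3180) = (1193*812 - 3415)/(-6069) = (968716 - 3415)*(-1/6069) = 965301*(-1/6069) = -321767/2023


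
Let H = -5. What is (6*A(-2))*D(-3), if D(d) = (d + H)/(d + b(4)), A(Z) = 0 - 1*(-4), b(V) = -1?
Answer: 48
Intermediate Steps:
A(Z) = 4 (A(Z) = 0 + 4 = 4)
D(d) = (-5 + d)/(-1 + d) (D(d) = (d - 5)/(d - 1) = (-5 + d)/(-1 + d))
(6*A(-2))*D(-3) = (6*4)*((-5 - 3)/(-1 - 3)) = 24*(-8/(-4)) = 24*(-1/4*(-8)) = 24*2 = 48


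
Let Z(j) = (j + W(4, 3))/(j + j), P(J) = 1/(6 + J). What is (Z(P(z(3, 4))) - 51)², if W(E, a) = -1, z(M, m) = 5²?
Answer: 4356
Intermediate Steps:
z(M, m) = 25
Z(j) = (-1 + j)/(2*j) (Z(j) = (j - 1)/(j + j) = (-1 + j)/((2*j)) = (-1 + j)*(1/(2*j)) = (-1 + j)/(2*j))
(Z(P(z(3, 4))) - 51)² = ((-1 + 1/(6 + 25))/(2*(1/(6 + 25))) - 51)² = ((-1 + 1/31)/(2*(1/31)) - 51)² = ((½)*31*(-30/31) - 51)² = (-15 - 51)² = (-66)² = 4356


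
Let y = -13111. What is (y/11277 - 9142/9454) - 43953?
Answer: -334726971293/7615197 ≈ -43955.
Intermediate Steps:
(y/11277 - 9142/9454) - 43953 = (-13111/11277 - 9142/9454) - 43953 = (-13111*1/11277 - 9142*1/9454) - 43953 = (-1873/1611 - 4571/4727) - 43953 = -16217552/7615197 - 43953 = -334726971293/7615197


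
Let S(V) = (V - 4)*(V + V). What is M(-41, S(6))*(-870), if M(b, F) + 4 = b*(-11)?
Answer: -388890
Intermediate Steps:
S(V) = 2*V*(-4 + V) (S(V) = (-4 + V)*(2*V) = 2*V*(-4 + V))
M(b, F) = -4 - 11*b (M(b, F) = -4 + b*(-11) = -4 - 11*b)
M(-41, S(6))*(-870) = (-4 - 11*(-41))*(-870) = (-4 + 451)*(-870) = 447*(-870) = -388890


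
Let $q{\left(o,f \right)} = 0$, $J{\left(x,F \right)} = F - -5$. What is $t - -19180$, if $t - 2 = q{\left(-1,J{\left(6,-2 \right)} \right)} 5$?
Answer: $19182$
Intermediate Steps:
$J{\left(x,F \right)} = 5 + F$ ($J{\left(x,F \right)} = F + 5 = 5 + F$)
$t = 2$ ($t = 2 + 0 \cdot 5 = 2 + 0 = 2$)
$t - -19180 = 2 - -19180 = 2 + 19180 = 19182$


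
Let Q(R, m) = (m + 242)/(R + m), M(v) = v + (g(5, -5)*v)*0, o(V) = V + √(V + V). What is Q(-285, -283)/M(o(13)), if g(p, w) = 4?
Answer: 41/6248 - 41*√26/81224 ≈ 0.0039882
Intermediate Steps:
o(V) = V + √2*√V (o(V) = V + √(2*V) = V + √2*√V)
M(v) = v (M(v) = v + (4*v)*0 = v + 0 = v)
Q(R, m) = (242 + m)/(R + m)
Q(-285, -283)/M(o(13)) = ((242 - 283)/(-285 - 283))/(13 + √2*√13) = (-41/(-568))/(13 + √26) = (-1/568*(-41))/(13 + √26) = 41/(568*(13 + √26))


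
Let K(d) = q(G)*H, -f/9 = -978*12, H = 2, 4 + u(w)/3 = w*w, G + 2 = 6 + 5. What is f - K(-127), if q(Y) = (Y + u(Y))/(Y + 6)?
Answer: 105592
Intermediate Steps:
G = 9 (G = -2 + (6 + 5) = -2 + 11 = 9)
u(w) = -12 + 3*w² (u(w) = -12 + 3*(w*w) = -12 + 3*w²)
q(Y) = (-12 + Y + 3*Y²)/(6 + Y) (q(Y) = (Y + (-12 + 3*Y²))/(Y + 6) = (-12 + Y + 3*Y²)/(6 + Y))
f = 105624 (f = -(-8802)*12 = -9*(-11736) = 105624)
K(d) = 32 (K(d) = ((-12 + 9 + 3*9²)/(6 + 9))*2 = ((-12 + 9 + 3*81)/15)*2 = ((-12 + 9 + 243)/15)*2 = ((1/15)*240)*2 = 16*2 = 32)
f - K(-127) = 105624 - 1*32 = 105624 - 32 = 105592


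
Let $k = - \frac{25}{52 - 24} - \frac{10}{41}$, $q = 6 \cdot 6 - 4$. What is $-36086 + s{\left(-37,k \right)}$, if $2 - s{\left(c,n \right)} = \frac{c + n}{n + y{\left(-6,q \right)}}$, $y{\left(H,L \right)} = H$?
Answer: $- \frac{295679993}{8193} \approx -36089.0$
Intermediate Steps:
$q = 32$ ($q = 36 - 4 = 32$)
$k = - \frac{1305}{1148}$ ($k = - \frac{25}{52 - 24} - \frac{10}{41} = - \frac{25}{28} - \frac{10}{41} = - \frac{1305}{1148} \approx -1.1368$)
$s{\left(c,n \right)} = 2 - \frac{c + n}{-6 + n}$ ($s{\left(c,n \right)} = 2 - \frac{c + n}{n - 6} = 2 - \frac{c + n}{-6 + n}$)
$-36086 + s{\left(-37,k \right)} = -36086 + \frac{-12 - \frac{1305}{1148} - -37}{-6 - \frac{1305}{1148}} = -36086 + \frac{-12 - \frac{1305}{1148} + 37}{- \frac{8193}{1148}} = -36086 - \frac{27395}{8193} = - \frac{295679993}{8193}$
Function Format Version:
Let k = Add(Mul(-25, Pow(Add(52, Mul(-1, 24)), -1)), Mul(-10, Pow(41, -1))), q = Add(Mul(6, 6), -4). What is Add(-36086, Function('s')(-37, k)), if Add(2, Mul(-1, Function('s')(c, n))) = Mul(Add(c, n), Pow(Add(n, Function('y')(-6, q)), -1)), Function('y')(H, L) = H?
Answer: Rational(-295679993, 8193) ≈ -36089.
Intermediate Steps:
q = 32 (q = Add(36, -4) = 32)
k = Rational(-1305, 1148) (k = Add(Mul(-25, Pow(Add(52, -24), -1)), Mul(-10, Rational(1, 41))) = Add(Mul(-25, Pow(28, -1)), Rational(-10, 41)) = Add(Mul(-25, Rational(1, 28)), Rational(-10, 41)) = Add(Rational(-25, 28), Rational(-10, 41)) = Rational(-1305, 1148) ≈ -1.1368)
Function('s')(c, n) = Add(2, Mul(-1, Pow(Add(-6, n), -1), Add(c, n))) (Function('s')(c, n) = Add(2, Mul(-1, Mul(Add(c, n), Pow(Add(n, -6), -1)))) = Add(2, Mul(-1, Mul(Add(c, n), Pow(Add(-6, n), -1)))) = Add(2, Mul(-1, Mul(Pow(Add(-6, n), -1), Add(c, n)))) = Add(2, Mul(-1, Pow(Add(-6, n), -1), Add(c, n))))
Add(-36086, Function('s')(-37, k)) = Add(-36086, Mul(Pow(Add(-6, Rational(-1305, 1148)), -1), Add(-12, Rational(-1305, 1148), Mul(-1, -37)))) = Add(-36086, Mul(Pow(Rational(-8193, 1148), -1), Add(-12, Rational(-1305, 1148), 37))) = Add(-36086, Mul(Rational(-1148, 8193), Rational(27395, 1148))) = Add(-36086, Rational(-27395, 8193)) = Rational(-295679993, 8193)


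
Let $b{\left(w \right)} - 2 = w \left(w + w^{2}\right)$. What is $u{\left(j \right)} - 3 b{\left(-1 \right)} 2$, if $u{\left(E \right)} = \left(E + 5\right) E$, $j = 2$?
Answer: $-168$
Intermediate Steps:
$b{\left(w \right)} = 2 + w \left(w + w^{2}\right)$
$u{\left(E \right)} = E \left(5 + E\right)$ ($u{\left(E \right)} = \left(5 + E\right) E = E \left(5 + E\right)$)
$u{\left(j \right)} - 3 b{\left(-1 \right)} 2 = 2 \left(5 + 2\right) - 3 \left(2 + \left(-1\right)^{2} + \left(-1\right)^{3}\right) 2 = 2 \cdot 7 - 3 \left(2 + 1 - 1\right) 2 = 14 \left(-3\right) 2 \cdot 2 = 14 \left(\left(-6\right) 2\right) = 14 \left(-12\right) = -168$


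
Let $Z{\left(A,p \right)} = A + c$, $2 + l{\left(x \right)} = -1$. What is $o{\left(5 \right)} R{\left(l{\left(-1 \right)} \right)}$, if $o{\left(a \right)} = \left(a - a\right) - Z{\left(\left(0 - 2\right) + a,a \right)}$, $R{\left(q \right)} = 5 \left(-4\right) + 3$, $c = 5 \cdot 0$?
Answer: $51$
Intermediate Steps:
$c = 0$
$l{\left(x \right)} = -3$ ($l{\left(x \right)} = -2 - 1 = -3$)
$Z{\left(A,p \right)} = A$ ($Z{\left(A,p \right)} = A + 0 = A$)
$R{\left(q \right)} = -17$ ($R{\left(q \right)} = -20 + 3 = -17$)
$o{\left(a \right)} = 2 - a$ ($o{\left(a \right)} = \left(a - a\right) - \left(\left(0 - 2\right) + a\right) = 0 - \left(-2 + a\right) = 2 - a$)
$o{\left(5 \right)} R{\left(l{\left(-1 \right)} \right)} = \left(2 - 5\right) \left(-17\right) = \left(-3\right) \left(-17\right) = 51$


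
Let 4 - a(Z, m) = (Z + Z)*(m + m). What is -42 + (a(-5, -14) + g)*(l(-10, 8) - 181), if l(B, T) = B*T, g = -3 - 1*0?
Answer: 72777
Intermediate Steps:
a(Z, m) = 4 - 4*Z*m (a(Z, m) = 4 - (Z + Z)*(m + m) = 4 - 2*Z*2*m = 4 - 4*Z*m)
g = -3 (g = -3 + 0 = -3)
-42 + (a(-5, -14) + g)*(l(-10, 8) - 181) = -42 + ((4 - 4*(-5)*(-14)) - 3)*(-10*8 - 181) = -42 + ((4 - 280) - 3)*(-80 - 181) = -42 + (-276 - 3)*(-261) = -42 - 279*(-261) = -42 + 72819 = 72777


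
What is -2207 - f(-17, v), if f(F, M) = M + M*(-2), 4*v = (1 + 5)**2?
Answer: -2198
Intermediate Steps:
v = 9 (v = (1 + 5)**2/4 = (1/4)*6**2 = (1/4)*36 = 9)
f(F, M) = -M (f(F, M) = M - 2*M = -M)
-2207 - f(-17, v) = -2207 - (-1)*9 = -2207 - 1*(-9) = -2207 + 9 = -2198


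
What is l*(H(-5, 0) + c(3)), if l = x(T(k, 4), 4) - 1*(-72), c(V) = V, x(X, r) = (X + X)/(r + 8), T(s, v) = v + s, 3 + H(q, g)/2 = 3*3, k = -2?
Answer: 1085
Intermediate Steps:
H(q, g) = 12 (H(q, g) = -6 + 2*(3*3) = -6 + 2*9 = -6 + 18 = 12)
T(s, v) = s + v
x(X, r) = 2*X/(8 + r) (x(X, r) = (2*X)/(8 + r) = 2*X/(8 + r))
l = 217/3 (l = 2*(-2 + 4)/(8 + 4) - 1*(-72) = 2*2/12 + 72 = 2*2*(1/12) + 72 = 1/3 + 72 = 217/3 ≈ 72.333)
l*(H(-5, 0) + c(3)) = 217*(12 + 3)/3 = (217/3)*15 = 1085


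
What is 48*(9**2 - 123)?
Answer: -2016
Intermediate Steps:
48*(9**2 - 123) = 48*(81 - 123) = 48*(-42) = -2016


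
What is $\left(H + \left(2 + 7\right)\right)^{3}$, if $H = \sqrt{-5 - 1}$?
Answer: $\left(9 + i \sqrt{6}\right)^{3} \approx 567.0 + 580.53 i$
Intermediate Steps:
$H = i \sqrt{6}$ ($H = \sqrt{-6} = i \sqrt{6} \approx 2.4495 i$)
$\left(H + \left(2 + 7\right)\right)^{3} = \left(i \sqrt{6} + \left(2 + 7\right)\right)^{3} = \left(i \sqrt{6} + 9\right)^{3} = \left(9 + i \sqrt{6}\right)^{3}$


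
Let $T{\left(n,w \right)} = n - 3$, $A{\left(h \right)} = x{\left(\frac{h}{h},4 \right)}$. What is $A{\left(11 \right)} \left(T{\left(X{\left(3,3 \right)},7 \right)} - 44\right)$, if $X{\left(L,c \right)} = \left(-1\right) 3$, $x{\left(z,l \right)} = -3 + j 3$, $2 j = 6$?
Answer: $-300$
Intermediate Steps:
$j = 3$ ($j = \frac{1}{2} \cdot 6 = 3$)
$x{\left(z,l \right)} = 6$ ($x{\left(z,l \right)} = -3 + 3 \cdot 3 = -3 + 9 = 6$)
$A{\left(h \right)} = 6$
$X{\left(L,c \right)} = -3$
$T{\left(n,w \right)} = -3 + n$ ($T{\left(n,w \right)} = n - 3 = -3 + n$)
$A{\left(11 \right)} \left(T{\left(X{\left(3,3 \right)},7 \right)} - 44\right) = 6 \left(\left(-3 - 3\right) - 44\right) = 6 \left(-6 - 44\right) = 6 \left(-50\right) = -300$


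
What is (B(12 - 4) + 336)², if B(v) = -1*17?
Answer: 101761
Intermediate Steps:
B(v) = -17
(B(12 - 4) + 336)² = (-17 + 336)² = 319² = 101761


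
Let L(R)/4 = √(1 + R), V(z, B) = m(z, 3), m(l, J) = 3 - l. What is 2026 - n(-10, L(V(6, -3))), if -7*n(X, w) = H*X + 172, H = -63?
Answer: 14984/7 ≈ 2140.6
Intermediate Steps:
V(z, B) = 3 - z
L(R) = 4*√(1 + R)
n(X, w) = -172/7 + 9*X (n(X, w) = -(-63*X + 172)/7 = -(172 - 63*X)/7 = -172/7 + 9*X)
2026 - n(-10, L(V(6, -3))) = 2026 - (-172/7 + 9*(-10)) = 2026 - (-172/7 - 90) = 2026 - 1*(-802/7) = 2026 + 802/7 = 14984/7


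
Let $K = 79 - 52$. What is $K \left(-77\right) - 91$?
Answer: $-2170$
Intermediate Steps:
$K = 27$ ($K = 79 - 52 = 27$)
$K \left(-77\right) - 91 = 27 \left(-77\right) - 91 = -2079 - 91 = -2170$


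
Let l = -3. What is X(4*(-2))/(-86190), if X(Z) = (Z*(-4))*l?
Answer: 16/14365 ≈ 0.0011138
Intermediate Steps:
X(Z) = 12*Z (X(Z) = (Z*(-4))*(-3) = -4*Z*(-3) = 12*Z)
X(4*(-2))/(-86190) = (12*(4*(-2)))/(-86190) = (12*(-8))*(-1/86190) = -96*(-1/86190) = 16/14365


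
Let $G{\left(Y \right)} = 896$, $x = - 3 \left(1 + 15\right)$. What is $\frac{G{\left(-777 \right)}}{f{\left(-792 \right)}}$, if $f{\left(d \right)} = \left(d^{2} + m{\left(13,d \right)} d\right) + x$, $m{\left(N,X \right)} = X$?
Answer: $\frac{56}{78405} \approx 0.00071424$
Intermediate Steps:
$x = -48$ ($x = \left(-3\right) 16 = -48$)
$f{\left(d \right)} = -48 + 2 d^{2}$ ($f{\left(d \right)} = \left(d^{2} + d d\right) - 48 = \left(d^{2} + d^{2}\right) - 48 = 2 d^{2} - 48 = -48 + 2 d^{2}$)
$\frac{G{\left(-777 \right)}}{f{\left(-792 \right)}} = \frac{896}{-48 + 2 \left(-792\right)^{2}} = \frac{896}{-48 + 2 \cdot 627264} = \frac{896}{-48 + 1254528} = \frac{896}{1254480} = 896 \cdot \frac{1}{1254480} = \frac{56}{78405}$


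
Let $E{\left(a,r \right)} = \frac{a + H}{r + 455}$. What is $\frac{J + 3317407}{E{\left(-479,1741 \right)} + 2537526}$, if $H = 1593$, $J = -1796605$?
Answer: $\frac{1669840596}{2786204105} \approx 0.59932$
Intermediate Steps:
$E{\left(a,r \right)} = \frac{1593 + a}{455 + r}$ ($E{\left(a,r \right)} = \frac{a + 1593}{r + 455} = \frac{1593 + a}{455 + r}$)
$\frac{J + 3317407}{E{\left(-479,1741 \right)} + 2537526} = \frac{-1796605 + 3317407}{\frac{1593 - 479}{455 + 1741} + 2537526} = \frac{1520802}{\frac{1}{2196} \cdot 1114 + 2537526} = \frac{1520802}{\frac{557}{1098} + 2537526} = \frac{1520802}{\frac{2786204105}{1098}} = 1520802 \cdot \frac{1098}{2786204105} = \frac{1669840596}{2786204105}$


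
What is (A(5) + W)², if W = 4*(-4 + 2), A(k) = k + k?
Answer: 4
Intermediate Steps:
A(k) = 2*k
W = -8 (W = 4*(-2) = -8)
(A(5) + W)² = (2*5 - 8)² = (10 - 8)² = 2² = 4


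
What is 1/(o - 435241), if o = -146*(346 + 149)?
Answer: -1/507511 ≈ -1.9704e-6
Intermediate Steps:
o = -72270 (o = -146*495 = -72270)
1/(o - 435241) = 1/(-72270 - 435241) = 1/(-507511) = -1/507511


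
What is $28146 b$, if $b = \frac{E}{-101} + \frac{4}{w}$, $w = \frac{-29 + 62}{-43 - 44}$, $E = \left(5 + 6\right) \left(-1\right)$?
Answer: $- \frac{326352870}{1111} \approx -2.9375 \cdot 10^{5}$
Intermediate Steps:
$E = -11$ ($E = 11 \left(-1\right) = -11$)
$w = - \frac{11}{29}$ ($w = \frac{33}{-87} = 33 \left(- \frac{1}{87}\right) = - \frac{11}{29} \approx -0.37931$)
$b = - \frac{11595}{1111}$ ($b = - \frac{11}{-101} + \frac{4}{- \frac{11}{29}} = \left(-11\right) \left(- \frac{1}{101}\right) + 4 \left(- \frac{29}{11}\right) = \frac{11}{101} - \frac{116}{11} = - \frac{11595}{1111} \approx -10.437$)
$28146 b = 28146 \left(- \frac{11595}{1111}\right) = - \frac{326352870}{1111}$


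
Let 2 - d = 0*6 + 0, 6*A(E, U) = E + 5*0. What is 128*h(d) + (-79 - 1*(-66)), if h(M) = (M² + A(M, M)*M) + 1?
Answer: 2137/3 ≈ 712.33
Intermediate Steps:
A(E, U) = E/6 (A(E, U) = (E + 5*0)/6 = (E + 0)/6 = E/6)
d = 2 (d = 2 - (0*6 + 0) = 2 - (0 + 0) = 2 - 1*0 = 2 + 0 = 2)
h(M) = 1 + 7*M²/6 (h(M) = (M² + (M/6)*M) + 1 = (M² + M²/6) + 1 = 7*M²/6 + 1 = 1 + 7*M²/6)
128*h(d) + (-79 - 1*(-66)) = 128*(1 + (7/6)*2²) + (-79 - 1*(-66)) = 128*(1 + (7/6)*4) + (-79 + 66) = 128*(1 + 14/3) - 13 = 128*(17/3) - 13 = 2176/3 - 13 = 2137/3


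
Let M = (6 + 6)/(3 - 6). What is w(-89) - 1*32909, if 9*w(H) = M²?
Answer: -296165/9 ≈ -32907.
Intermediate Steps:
M = -4 (M = 12/(-3) = 12*(-⅓) = -4)
w(H) = 16/9 (w(H) = (⅑)*(-4)² = (⅑)*16 = 16/9)
w(-89) - 1*32909 = 16/9 - 1*32909 = 16/9 - 32909 = -296165/9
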